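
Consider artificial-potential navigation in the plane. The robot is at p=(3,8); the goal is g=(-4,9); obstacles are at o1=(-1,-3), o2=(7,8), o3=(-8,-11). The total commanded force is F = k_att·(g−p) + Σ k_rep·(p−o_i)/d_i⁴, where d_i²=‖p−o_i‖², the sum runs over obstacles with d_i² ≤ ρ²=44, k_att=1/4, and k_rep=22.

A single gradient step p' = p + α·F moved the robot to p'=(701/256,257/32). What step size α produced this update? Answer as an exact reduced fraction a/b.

F_att = 1/4·(g−p) = 1/4·(-7,1) = (-1.7500,0.2500)
o1: d²=137 > ρ²=44 → inactive
o2: d²=16 ≤ ρ²=44; F_rep = 22·(-4,0)/16² = (-0.3438,0.0000)
o3: d²=482 > ρ²=44 → inactive
F = F_att + ΣF_rep = (-2.0938,0.2500)
Δp = p'−p = (-0.2617,0.0312); α = Δx/Fx = (-67/256) / (-67/32) = 1/8
check: Δy/Fy = (1/32) / (1/4) = 1/8 ✓

α = 1/8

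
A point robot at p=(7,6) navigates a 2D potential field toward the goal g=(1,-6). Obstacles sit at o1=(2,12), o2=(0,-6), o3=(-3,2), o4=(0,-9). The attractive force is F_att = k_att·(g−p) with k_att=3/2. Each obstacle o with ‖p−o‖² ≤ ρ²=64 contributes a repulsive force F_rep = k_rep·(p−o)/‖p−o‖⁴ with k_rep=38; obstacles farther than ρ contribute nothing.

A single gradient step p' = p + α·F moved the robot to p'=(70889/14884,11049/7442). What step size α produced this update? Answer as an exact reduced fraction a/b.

α = 1/4

F_att = 3/2·(g−p) = 3/2·(-6,-12) = (-9.0000,-18.0000)
o1: d²=61 ≤ ρ²=64; F_rep = 38·(5,-6)/61² = (0.0511,-0.0613)
o2: d²=193 > ρ²=64 → inactive
o3: d²=116 > ρ²=64 → inactive
o4: d²=274 > ρ²=64 → inactive
F = F_att + ΣF_rep = (-8.9489,-18.0613)
Δp = p'−p = (-2.2372,-4.5153); α = Δx/Fx = (-33299/14884) / (-33299/3721) = 1/4
check: Δy/Fy = (-33603/7442) / (-67206/3721) = 1/4 ✓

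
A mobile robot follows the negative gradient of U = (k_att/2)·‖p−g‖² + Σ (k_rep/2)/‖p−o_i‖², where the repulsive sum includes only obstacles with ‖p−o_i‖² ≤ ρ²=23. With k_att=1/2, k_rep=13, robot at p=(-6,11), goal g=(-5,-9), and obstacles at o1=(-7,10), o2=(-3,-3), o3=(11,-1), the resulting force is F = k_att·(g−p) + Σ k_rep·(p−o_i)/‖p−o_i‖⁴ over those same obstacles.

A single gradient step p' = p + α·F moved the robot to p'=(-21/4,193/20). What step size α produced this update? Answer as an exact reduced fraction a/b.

F_att = 1/2·(g−p) = 1/2·(1,-20) = (0.5000,-10.0000)
o1: d²=2 ≤ ρ²=23; F_rep = 13·(1,1)/2² = (3.2500,3.2500)
o2: d²=205 > ρ²=23 → inactive
o3: d²=433 > ρ²=23 → inactive
F = F_att + ΣF_rep = (3.7500,-6.7500)
Δp = p'−p = (0.7500,-1.3500); α = Δx/Fx = (3/4) / (15/4) = 1/5
check: Δy/Fy = (-27/20) / (-27/4) = 1/5 ✓

α = 1/5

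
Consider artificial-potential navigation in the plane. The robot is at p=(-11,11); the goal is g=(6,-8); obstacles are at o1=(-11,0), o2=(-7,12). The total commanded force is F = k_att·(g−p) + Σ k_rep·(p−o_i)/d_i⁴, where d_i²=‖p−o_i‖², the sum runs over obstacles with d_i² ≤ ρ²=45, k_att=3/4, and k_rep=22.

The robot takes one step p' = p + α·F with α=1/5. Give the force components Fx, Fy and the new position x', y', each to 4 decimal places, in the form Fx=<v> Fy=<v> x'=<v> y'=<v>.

Fx=12.4455 Fy=-14.3261 x'=-8.5109 y'=8.1348

F_att = 3/4·(g−p) = 3/4·(17,-19) = (12.7500,-14.2500)
o1: d²=121 > ρ²=45 → inactive
o2: d²=17 ≤ ρ²=45; F_rep = 22·(-4,-1)/17² = (-0.3045,-0.0761)
F = F_att + ΣF_rep = (12.4455,-14.3261)
p' = p + 1/5·F = (-8.5109,8.1348)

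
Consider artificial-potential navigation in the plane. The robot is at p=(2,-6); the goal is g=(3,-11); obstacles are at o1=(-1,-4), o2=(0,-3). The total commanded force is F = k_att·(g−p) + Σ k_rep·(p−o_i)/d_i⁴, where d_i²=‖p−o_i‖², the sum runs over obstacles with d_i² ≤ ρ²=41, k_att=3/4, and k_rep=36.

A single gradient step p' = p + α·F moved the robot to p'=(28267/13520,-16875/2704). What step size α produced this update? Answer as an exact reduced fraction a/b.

F_att = 3/4·(g−p) = 3/4·(1,-5) = (0.7500,-3.7500)
o1: d²=13 ≤ ρ²=41; F_rep = 36·(3,-2)/13² = (0.6391,-0.4260)
o2: d²=13 ≤ ρ²=41; F_rep = 36·(2,-3)/13² = (0.4260,-0.6391)
F = F_att + ΣF_rep = (1.8151,-4.8151)
Δp = p'−p = (0.0908,-0.2408); α = Δx/Fx = (1227/13520) / (1227/676) = 1/20
check: Δy/Fy = (-651/2704) / (-3255/676) = 1/20 ✓

α = 1/20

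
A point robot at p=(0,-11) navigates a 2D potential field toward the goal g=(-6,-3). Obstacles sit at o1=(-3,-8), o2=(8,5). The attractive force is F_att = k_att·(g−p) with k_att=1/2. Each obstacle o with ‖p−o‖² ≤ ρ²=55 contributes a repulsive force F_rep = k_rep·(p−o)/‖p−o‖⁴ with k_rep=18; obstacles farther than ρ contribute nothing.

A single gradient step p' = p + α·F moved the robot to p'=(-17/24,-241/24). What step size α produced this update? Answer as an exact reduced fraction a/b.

α = 1/4

F_att = 1/2·(g−p) = 1/2·(-6,8) = (-3.0000,4.0000)
o1: d²=18 ≤ ρ²=55; F_rep = 18·(3,-3)/18² = (0.1667,-0.1667)
o2: d²=320 > ρ²=55 → inactive
F = F_att + ΣF_rep = (-2.8333,3.8333)
Δp = p'−p = (-0.7083,0.9583); α = Δx/Fx = (-17/24) / (-17/6) = 1/4
check: Δy/Fy = (23/24) / (23/6) = 1/4 ✓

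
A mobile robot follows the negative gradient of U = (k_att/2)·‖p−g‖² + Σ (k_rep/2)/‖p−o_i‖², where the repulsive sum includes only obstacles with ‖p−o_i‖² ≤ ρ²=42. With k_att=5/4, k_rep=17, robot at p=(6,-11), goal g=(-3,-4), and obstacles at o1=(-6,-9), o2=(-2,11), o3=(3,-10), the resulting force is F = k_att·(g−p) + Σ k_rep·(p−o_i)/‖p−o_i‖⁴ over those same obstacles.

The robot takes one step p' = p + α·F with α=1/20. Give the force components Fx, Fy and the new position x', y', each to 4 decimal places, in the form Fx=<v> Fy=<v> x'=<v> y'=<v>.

F_att = 5/4·(g−p) = 5/4·(-9,7) = (-11.2500,8.7500)
o1: d²=148 > ρ²=42 → inactive
o2: d²=548 > ρ²=42 → inactive
o3: d²=10 ≤ ρ²=42; F_rep = 17·(3,-1)/10² = (0.5100,-0.1700)
F = F_att + ΣF_rep = (-10.7400,8.5800)
p' = p + 1/20·F = (5.4630,-10.5710)

Fx=-10.7400 Fy=8.5800 x'=5.4630 y'=-10.5710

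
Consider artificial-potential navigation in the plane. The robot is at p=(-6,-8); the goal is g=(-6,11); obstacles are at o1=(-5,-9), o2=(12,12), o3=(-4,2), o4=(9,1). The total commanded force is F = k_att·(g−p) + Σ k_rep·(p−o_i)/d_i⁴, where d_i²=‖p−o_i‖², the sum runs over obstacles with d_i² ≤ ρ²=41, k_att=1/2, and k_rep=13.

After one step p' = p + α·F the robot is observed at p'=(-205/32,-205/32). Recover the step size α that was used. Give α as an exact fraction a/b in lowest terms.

α = 1/8

F_att = 1/2·(g−p) = 1/2·(0,19) = (0.0000,9.5000)
o1: d²=2 ≤ ρ²=41; F_rep = 13·(-1,1)/2² = (-3.2500,3.2500)
o2: d²=724 > ρ²=41 → inactive
o3: d²=104 > ρ²=41 → inactive
o4: d²=306 > ρ²=41 → inactive
F = F_att + ΣF_rep = (-3.2500,12.7500)
Δp = p'−p = (-0.4062,1.5938); α = Δx/Fx = (-13/32) / (-13/4) = 1/8
check: Δy/Fy = (51/32) / (51/4) = 1/8 ✓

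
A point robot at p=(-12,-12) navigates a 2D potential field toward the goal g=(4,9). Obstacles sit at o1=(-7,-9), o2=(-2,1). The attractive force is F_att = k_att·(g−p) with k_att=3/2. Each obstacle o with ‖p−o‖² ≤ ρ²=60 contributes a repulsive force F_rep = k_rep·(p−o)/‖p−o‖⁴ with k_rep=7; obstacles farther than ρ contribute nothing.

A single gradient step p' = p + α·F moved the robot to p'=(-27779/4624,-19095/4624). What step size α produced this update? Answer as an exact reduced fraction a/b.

α = 1/4

F_att = 3/2·(g−p) = 3/2·(16,21) = (24.0000,31.5000)
o1: d²=34 ≤ ρ²=60; F_rep = 7·(-5,-3)/34² = (-0.0303,-0.0182)
o2: d²=269 > ρ²=60 → inactive
F = F_att + ΣF_rep = (23.9697,31.4818)
Δp = p'−p = (5.9924,7.8705); α = Δx/Fx = (27709/4624) / (27709/1156) = 1/4
check: Δy/Fy = (36393/4624) / (36393/1156) = 1/4 ✓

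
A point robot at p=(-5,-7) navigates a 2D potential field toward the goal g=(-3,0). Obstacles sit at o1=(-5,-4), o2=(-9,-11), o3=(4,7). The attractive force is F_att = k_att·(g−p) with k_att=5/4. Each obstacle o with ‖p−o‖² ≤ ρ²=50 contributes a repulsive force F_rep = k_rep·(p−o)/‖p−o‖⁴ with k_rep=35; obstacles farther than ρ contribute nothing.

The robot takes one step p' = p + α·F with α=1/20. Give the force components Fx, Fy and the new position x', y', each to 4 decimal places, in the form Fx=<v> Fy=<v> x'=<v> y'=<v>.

Fx=2.6367 Fy=7.5904 x'=-4.8682 y'=-6.6205

F_att = 5/4·(g−p) = 5/4·(2,7) = (2.5000,8.7500)
o1: d²=9 ≤ ρ²=50; F_rep = 35·(0,-3)/9² = (0.0000,-1.2963)
o2: d²=32 ≤ ρ²=50; F_rep = 35·(4,4)/32² = (0.1367,0.1367)
o3: d²=277 > ρ²=50 → inactive
F = F_att + ΣF_rep = (2.6367,7.5904)
p' = p + 1/20·F = (-4.8682,-6.6205)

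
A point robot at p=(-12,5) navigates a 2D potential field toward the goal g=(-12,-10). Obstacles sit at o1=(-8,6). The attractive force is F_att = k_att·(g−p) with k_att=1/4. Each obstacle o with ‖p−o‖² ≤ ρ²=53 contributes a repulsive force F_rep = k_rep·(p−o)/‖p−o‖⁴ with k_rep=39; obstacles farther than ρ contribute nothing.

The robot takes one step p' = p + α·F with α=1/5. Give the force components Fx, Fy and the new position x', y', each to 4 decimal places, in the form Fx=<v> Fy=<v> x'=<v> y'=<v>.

Fx=-0.5398 Fy=-3.8849 x'=-12.1080 y'=4.2230

F_att = 1/4·(g−p) = 1/4·(0,-15) = (0.0000,-3.7500)
o1: d²=17 ≤ ρ²=53; F_rep = 39·(-4,-1)/17² = (-0.5398,-0.1349)
F = F_att + ΣF_rep = (-0.5398,-3.8849)
p' = p + 1/5·F = (-12.1080,4.2230)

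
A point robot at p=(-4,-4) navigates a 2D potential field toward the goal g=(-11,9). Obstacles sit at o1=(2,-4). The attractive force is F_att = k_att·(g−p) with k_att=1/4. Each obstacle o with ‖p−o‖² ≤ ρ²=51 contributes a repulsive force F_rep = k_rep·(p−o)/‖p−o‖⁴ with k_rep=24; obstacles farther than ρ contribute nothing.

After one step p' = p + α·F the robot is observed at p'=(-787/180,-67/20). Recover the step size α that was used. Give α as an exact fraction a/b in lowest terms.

F_att = 1/4·(g−p) = 1/4·(-7,13) = (-1.7500,3.2500)
o1: d²=36 ≤ ρ²=51; F_rep = 24·(-6,0)/36² = (-0.1111,0.0000)
F = F_att + ΣF_rep = (-1.8611,3.2500)
Δp = p'−p = (-0.3722,0.6500); α = Δx/Fx = (-67/180) / (-67/36) = 1/5
check: Δy/Fy = (13/20) / (13/4) = 1/5 ✓

α = 1/5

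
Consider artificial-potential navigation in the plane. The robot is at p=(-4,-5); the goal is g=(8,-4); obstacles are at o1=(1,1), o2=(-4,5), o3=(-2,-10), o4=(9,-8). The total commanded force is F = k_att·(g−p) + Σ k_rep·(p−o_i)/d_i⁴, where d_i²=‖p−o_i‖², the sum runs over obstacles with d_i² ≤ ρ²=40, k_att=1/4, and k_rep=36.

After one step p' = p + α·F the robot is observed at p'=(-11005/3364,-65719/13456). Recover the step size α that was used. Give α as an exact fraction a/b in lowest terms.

α = 1/4

F_att = 1/4·(g−p) = 1/4·(12,1) = (3.0000,0.2500)
o1: d²=61 > ρ²=40 → inactive
o2: d²=100 > ρ²=40 → inactive
o3: d²=29 ≤ ρ²=40; F_rep = 36·(-2,5)/29² = (-0.0856,0.2140)
o4: d²=178 > ρ²=40 → inactive
F = F_att + ΣF_rep = (2.9144,0.4640)
Δp = p'−p = (0.7286,0.1160); α = Δx/Fx = (2451/3364) / (2451/841) = 1/4
check: Δy/Fy = (1561/13456) / (1561/3364) = 1/4 ✓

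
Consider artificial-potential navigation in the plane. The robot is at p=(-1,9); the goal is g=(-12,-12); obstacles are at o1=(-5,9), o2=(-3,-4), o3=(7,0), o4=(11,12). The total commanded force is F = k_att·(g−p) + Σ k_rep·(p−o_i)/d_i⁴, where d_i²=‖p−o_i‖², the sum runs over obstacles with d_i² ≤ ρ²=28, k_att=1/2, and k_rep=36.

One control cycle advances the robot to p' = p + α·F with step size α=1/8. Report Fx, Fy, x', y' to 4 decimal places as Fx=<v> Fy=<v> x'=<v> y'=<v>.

F_att = 1/2·(g−p) = 1/2·(-11,-21) = (-5.5000,-10.5000)
o1: d²=16 ≤ ρ²=28; F_rep = 36·(4,0)/16² = (0.5625,0.0000)
o2: d²=173 > ρ²=28 → inactive
o3: d²=145 > ρ²=28 → inactive
o4: d²=153 > ρ²=28 → inactive
F = F_att + ΣF_rep = (-4.9375,-10.5000)
p' = p + 1/8·F = (-1.6172,7.6875)

Fx=-4.9375 Fy=-10.5000 x'=-1.6172 y'=7.6875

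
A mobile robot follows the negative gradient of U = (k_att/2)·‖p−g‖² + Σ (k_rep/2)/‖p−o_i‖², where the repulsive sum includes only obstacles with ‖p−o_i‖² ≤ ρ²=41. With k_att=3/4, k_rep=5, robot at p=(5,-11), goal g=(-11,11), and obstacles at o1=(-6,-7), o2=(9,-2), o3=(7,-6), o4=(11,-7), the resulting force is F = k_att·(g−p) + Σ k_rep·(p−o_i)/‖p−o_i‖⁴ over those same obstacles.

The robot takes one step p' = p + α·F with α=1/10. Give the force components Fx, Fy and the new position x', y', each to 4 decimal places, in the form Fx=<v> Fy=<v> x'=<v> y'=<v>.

F_att = 3/4·(g−p) = 3/4·(-16,22) = (-12.0000,16.5000)
o1: d²=137 > ρ²=41 → inactive
o2: d²=97 > ρ²=41 → inactive
o3: d²=29 ≤ ρ²=41; F_rep = 5·(-2,-5)/29² = (-0.0119,-0.0297)
o4: d²=52 > ρ²=41 → inactive
F = F_att + ΣF_rep = (-12.0119,16.4703)
p' = p + 1/10·F = (3.7988,-9.3530)

Fx=-12.0119 Fy=16.4703 x'=3.7988 y'=-9.3530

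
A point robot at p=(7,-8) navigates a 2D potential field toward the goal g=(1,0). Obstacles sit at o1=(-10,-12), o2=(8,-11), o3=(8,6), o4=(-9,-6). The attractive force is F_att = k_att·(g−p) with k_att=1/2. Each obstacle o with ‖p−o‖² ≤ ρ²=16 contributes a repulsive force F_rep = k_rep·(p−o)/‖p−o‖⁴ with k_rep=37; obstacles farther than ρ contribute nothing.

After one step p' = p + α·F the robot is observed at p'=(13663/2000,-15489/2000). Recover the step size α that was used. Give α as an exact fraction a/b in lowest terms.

F_att = 1/2·(g−p) = 1/2·(-6,8) = (-3.0000,4.0000)
o1: d²=305 > ρ²=16 → inactive
o2: d²=10 ≤ ρ²=16; F_rep = 37·(-1,3)/10² = (-0.3700,1.1100)
o3: d²=197 > ρ²=16 → inactive
o4: d²=260 > ρ²=16 → inactive
F = F_att + ΣF_rep = (-3.3700,5.1100)
Δp = p'−p = (-0.1685,0.2555); α = Δx/Fx = (-337/2000) / (-337/100) = 1/20
check: Δy/Fy = (511/2000) / (511/100) = 1/20 ✓

α = 1/20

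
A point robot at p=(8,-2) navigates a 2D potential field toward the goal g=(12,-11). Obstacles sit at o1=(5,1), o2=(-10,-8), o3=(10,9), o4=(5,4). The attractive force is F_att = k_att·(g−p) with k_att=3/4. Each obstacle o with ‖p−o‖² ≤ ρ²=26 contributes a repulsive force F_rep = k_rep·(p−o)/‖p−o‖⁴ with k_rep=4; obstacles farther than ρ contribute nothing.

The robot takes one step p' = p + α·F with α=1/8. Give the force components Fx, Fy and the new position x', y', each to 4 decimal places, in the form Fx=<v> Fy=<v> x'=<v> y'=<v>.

F_att = 3/4·(g−p) = 3/4·(4,-9) = (3.0000,-6.7500)
o1: d²=18 ≤ ρ²=26; F_rep = 4·(3,-3)/18² = (0.0370,-0.0370)
o2: d²=360 > ρ²=26 → inactive
o3: d²=125 > ρ²=26 → inactive
o4: d²=45 > ρ²=26 → inactive
F = F_att + ΣF_rep = (3.0370,-6.7870)
p' = p + 1/8·F = (8.3796,-2.8484)

Fx=3.0370 Fy=-6.7870 x'=8.3796 y'=-2.8484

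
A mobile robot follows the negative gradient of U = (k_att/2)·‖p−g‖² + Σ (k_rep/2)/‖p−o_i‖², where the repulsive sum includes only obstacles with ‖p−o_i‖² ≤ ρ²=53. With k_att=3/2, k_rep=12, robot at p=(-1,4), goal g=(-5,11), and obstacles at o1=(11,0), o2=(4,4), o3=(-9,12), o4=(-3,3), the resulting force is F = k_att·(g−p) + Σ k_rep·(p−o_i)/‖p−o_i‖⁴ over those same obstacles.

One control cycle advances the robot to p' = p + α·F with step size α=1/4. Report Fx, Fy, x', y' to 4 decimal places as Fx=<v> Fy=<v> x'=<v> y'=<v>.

F_att = 3/2·(g−p) = 3/2·(-4,7) = (-6.0000,10.5000)
o1: d²=160 > ρ²=53 → inactive
o2: d²=25 ≤ ρ²=53; F_rep = 12·(-5,0)/25² = (-0.0960,0.0000)
o3: d²=128 > ρ²=53 → inactive
o4: d²=5 ≤ ρ²=53; F_rep = 12·(2,1)/5² = (0.9600,0.4800)
F = F_att + ΣF_rep = (-5.1360,10.9800)
p' = p + 1/4·F = (-2.2840,6.7450)

Fx=-5.1360 Fy=10.9800 x'=-2.2840 y'=6.7450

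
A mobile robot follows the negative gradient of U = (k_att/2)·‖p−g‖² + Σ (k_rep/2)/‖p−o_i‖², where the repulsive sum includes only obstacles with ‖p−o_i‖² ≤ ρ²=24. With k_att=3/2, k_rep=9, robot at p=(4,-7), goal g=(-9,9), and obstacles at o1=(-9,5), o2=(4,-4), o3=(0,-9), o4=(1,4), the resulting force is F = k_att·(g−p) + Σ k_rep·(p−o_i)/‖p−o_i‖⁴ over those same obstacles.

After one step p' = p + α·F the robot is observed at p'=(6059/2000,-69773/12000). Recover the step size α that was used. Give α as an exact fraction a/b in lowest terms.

F_att = 3/2·(g−p) = 3/2·(-13,16) = (-19.5000,24.0000)
o1: d²=313 > ρ²=24 → inactive
o2: d²=9 ≤ ρ²=24; F_rep = 9·(0,-3)/9² = (0.0000,-0.3333)
o3: d²=20 ≤ ρ²=24; F_rep = 9·(4,2)/20² = (0.0900,0.0450)
o4: d²=130 > ρ²=24 → inactive
F = F_att + ΣF_rep = (-19.4100,23.7117)
Δp = p'−p = (-0.9705,1.1856); α = Δx/Fx = (-1941/2000) / (-1941/100) = 1/20
check: Δy/Fy = (14227/12000) / (14227/600) = 1/20 ✓

α = 1/20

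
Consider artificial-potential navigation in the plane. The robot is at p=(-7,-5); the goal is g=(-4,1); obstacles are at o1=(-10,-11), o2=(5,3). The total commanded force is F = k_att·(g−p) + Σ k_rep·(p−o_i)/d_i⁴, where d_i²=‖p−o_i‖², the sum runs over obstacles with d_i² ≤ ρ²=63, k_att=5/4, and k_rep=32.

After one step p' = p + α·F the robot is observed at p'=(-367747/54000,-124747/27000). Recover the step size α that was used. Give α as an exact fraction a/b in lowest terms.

F_att = 5/4·(g−p) = 5/4·(3,6) = (3.7500,7.5000)
o1: d²=45 ≤ ρ²=63; F_rep = 32·(3,6)/45² = (0.0474,0.0948)
o2: d²=208 > ρ²=63 → inactive
F = F_att + ΣF_rep = (3.7974,7.5948)
Δp = p'−p = (0.1899,0.3797); α = Δx/Fx = (10253/54000) / (10253/2700) = 1/20
check: Δy/Fy = (10253/27000) / (10253/1350) = 1/20 ✓

α = 1/20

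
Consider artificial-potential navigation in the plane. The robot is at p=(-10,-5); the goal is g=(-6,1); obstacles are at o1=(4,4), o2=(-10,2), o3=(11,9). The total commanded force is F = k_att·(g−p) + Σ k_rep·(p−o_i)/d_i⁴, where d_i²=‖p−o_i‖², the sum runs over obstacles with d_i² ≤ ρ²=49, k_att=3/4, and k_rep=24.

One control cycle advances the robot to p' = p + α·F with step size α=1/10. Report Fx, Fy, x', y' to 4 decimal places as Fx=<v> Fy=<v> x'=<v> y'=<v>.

Fx=3.0000 Fy=4.4300 x'=-9.7000 y'=-4.5570

F_att = 3/4·(g−p) = 3/4·(4,6) = (3.0000,4.5000)
o1: d²=277 > ρ²=49 → inactive
o2: d²=49 ≤ ρ²=49; F_rep = 24·(0,-7)/49² = (0.0000,-0.0700)
o3: d²=637 > ρ²=49 → inactive
F = F_att + ΣF_rep = (3.0000,4.4300)
p' = p + 1/10·F = (-9.7000,-4.5570)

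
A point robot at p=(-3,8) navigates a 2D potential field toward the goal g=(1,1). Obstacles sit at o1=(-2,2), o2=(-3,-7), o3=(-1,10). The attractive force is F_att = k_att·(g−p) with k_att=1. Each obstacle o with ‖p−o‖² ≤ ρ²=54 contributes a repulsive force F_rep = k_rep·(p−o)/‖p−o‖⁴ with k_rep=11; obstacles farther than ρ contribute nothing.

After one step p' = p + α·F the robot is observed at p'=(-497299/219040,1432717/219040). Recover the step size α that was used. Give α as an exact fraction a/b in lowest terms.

α = 1/5

F_att = 1·(g−p) = 1·(4,-7) = (4.0000,-7.0000)
o1: d²=37 ≤ ρ²=54; F_rep = 11·(-1,6)/37² = (-0.0080,0.0482)
o2: d²=225 > ρ²=54 → inactive
o3: d²=8 ≤ ρ²=54; F_rep = 11·(-2,-2)/8² = (-0.3438,-0.3438)
F = F_att + ΣF_rep = (3.6482,-7.2955)
Δp = p'−p = (0.7296,-1.4591); α = Δx/Fx = (159821/219040) / (159821/43808) = 1/5
check: Δy/Fy = (-319603/219040) / (-319603/43808) = 1/5 ✓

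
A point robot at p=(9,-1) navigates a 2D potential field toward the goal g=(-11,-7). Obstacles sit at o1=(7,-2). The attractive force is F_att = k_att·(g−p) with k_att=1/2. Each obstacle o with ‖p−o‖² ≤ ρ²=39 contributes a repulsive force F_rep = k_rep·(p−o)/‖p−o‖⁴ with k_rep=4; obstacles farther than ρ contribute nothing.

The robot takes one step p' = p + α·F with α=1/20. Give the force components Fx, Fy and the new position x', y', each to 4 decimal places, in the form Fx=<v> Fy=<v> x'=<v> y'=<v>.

Fx=-9.6800 Fy=-2.8400 x'=8.5160 y'=-1.1420

F_att = 1/2·(g−p) = 1/2·(-20,-6) = (-10.0000,-3.0000)
o1: d²=5 ≤ ρ²=39; F_rep = 4·(2,1)/5² = (0.3200,0.1600)
F = F_att + ΣF_rep = (-9.6800,-2.8400)
p' = p + 1/20·F = (8.5160,-1.1420)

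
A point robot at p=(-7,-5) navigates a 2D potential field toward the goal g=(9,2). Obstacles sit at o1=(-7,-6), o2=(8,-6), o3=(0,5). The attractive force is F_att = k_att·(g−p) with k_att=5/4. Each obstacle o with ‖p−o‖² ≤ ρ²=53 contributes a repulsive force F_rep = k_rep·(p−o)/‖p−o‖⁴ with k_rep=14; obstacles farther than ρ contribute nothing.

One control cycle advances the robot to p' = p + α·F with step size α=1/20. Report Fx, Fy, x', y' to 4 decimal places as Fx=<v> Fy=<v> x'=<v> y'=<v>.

F_att = 5/4·(g−p) = 5/4·(16,7) = (20.0000,8.7500)
o1: d²=1 ≤ ρ²=53; F_rep = 14·(0,1)/1² = (0.0000,14.0000)
o2: d²=226 > ρ²=53 → inactive
o3: d²=149 > ρ²=53 → inactive
F = F_att + ΣF_rep = (20.0000,22.7500)
p' = p + 1/20·F = (-6.0000,-3.8625)

Fx=20.0000 Fy=22.7500 x'=-6.0000 y'=-3.8625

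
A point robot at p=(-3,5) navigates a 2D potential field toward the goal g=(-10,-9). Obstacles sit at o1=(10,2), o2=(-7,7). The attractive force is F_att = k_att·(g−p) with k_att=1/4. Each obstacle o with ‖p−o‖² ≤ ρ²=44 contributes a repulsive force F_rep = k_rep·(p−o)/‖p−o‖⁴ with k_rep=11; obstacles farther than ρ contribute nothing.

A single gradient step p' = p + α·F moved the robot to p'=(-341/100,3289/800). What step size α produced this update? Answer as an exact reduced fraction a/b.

α = 1/4

F_att = 1/4·(g−p) = 1/4·(-7,-14) = (-1.7500,-3.5000)
o1: d²=178 > ρ²=44 → inactive
o2: d²=20 ≤ ρ²=44; F_rep = 11·(4,-2)/20² = (0.1100,-0.0550)
F = F_att + ΣF_rep = (-1.6400,-3.5550)
Δp = p'−p = (-0.4100,-0.8888); α = Δx/Fx = (-41/100) / (-41/25) = 1/4
check: Δy/Fy = (-711/800) / (-711/200) = 1/4 ✓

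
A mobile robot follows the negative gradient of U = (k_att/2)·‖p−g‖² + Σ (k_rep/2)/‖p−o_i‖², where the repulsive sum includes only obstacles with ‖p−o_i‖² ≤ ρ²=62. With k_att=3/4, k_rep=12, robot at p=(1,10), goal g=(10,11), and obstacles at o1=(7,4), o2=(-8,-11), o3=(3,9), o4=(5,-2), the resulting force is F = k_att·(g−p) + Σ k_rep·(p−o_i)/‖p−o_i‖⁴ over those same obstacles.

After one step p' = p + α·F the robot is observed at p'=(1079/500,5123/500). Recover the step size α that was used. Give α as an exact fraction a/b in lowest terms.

F_att = 3/4·(g−p) = 3/4·(9,1) = (6.7500,0.7500)
o1: d²=72 > ρ²=62 → inactive
o2: d²=522 > ρ²=62 → inactive
o3: d²=5 ≤ ρ²=62; F_rep = 12·(-2,1)/5² = (-0.9600,0.4800)
o4: d²=160 > ρ²=62 → inactive
F = F_att + ΣF_rep = (5.7900,1.2300)
Δp = p'−p = (1.1580,0.2460); α = Δx/Fx = (579/500) / (579/100) = 1/5
check: Δy/Fy = (123/500) / (123/100) = 1/5 ✓

α = 1/5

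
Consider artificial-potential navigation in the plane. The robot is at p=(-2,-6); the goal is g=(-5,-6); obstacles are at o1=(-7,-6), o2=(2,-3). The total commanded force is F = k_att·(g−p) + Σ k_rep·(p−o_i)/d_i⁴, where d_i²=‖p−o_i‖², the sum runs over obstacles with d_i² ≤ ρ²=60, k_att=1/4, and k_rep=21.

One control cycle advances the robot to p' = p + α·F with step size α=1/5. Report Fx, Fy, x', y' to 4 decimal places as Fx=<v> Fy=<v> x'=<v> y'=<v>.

Fx=-0.7164 Fy=-0.1008 x'=-2.1433 y'=-6.0202

F_att = 1/4·(g−p) = 1/4·(-3,0) = (-0.7500,0.0000)
o1: d²=25 ≤ ρ²=60; F_rep = 21·(5,0)/25² = (0.1680,0.0000)
o2: d²=25 ≤ ρ²=60; F_rep = 21·(-4,-3)/25² = (-0.1344,-0.1008)
F = F_att + ΣF_rep = (-0.7164,-0.1008)
p' = p + 1/5·F = (-2.1433,-6.0202)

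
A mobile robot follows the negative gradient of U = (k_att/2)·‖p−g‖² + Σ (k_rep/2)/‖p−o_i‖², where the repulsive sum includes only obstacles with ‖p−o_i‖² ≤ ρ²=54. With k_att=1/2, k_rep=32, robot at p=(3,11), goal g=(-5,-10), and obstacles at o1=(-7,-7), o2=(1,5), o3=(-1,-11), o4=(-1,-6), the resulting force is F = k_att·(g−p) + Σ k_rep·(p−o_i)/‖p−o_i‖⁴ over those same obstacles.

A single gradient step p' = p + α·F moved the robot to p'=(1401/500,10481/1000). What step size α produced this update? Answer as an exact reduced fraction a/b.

F_att = 1/2·(g−p) = 1/2·(-8,-21) = (-4.0000,-10.5000)
o1: d²=424 > ρ²=54 → inactive
o2: d²=40 ≤ ρ²=54; F_rep = 32·(2,6)/40² = (0.0400,0.1200)
o3: d²=500 > ρ²=54 → inactive
o4: d²=305 > ρ²=54 → inactive
F = F_att + ΣF_rep = (-3.9600,-10.3800)
Δp = p'−p = (-0.1980,-0.5190); α = Δx/Fx = (-99/500) / (-99/25) = 1/20
check: Δy/Fy = (-519/1000) / (-519/50) = 1/20 ✓

α = 1/20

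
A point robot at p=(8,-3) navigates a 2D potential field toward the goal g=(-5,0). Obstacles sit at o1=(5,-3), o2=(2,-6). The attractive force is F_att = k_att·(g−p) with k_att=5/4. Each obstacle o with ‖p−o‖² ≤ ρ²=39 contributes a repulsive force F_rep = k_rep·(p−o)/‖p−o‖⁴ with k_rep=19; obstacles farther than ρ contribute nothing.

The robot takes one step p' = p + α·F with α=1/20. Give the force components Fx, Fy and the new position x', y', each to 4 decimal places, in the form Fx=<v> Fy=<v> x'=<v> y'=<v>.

Fx=-15.5463 Fy=3.7500 x'=7.2227 y'=-2.8125

F_att = 5/4·(g−p) = 5/4·(-13,3) = (-16.2500,3.7500)
o1: d²=9 ≤ ρ²=39; F_rep = 19·(3,0)/9² = (0.7037,0.0000)
o2: d²=45 > ρ²=39 → inactive
F = F_att + ΣF_rep = (-15.5463,3.7500)
p' = p + 1/20·F = (7.2227,-2.8125)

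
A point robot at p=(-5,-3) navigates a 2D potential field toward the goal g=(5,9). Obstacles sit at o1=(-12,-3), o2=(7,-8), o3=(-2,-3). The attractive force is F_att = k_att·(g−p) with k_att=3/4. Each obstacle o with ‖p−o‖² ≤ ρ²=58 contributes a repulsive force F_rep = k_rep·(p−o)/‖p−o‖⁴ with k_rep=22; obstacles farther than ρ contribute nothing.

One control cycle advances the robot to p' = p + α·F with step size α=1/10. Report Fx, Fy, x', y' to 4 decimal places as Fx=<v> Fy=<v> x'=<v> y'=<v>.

Fx=6.7493 Fy=9.0000 x'=-4.3251 y'=-2.1000

F_att = 3/4·(g−p) = 3/4·(10,12) = (7.5000,9.0000)
o1: d²=49 ≤ ρ²=58; F_rep = 22·(7,0)/49² = (0.0641,0.0000)
o2: d²=169 > ρ²=58 → inactive
o3: d²=9 ≤ ρ²=58; F_rep = 22·(-3,0)/9² = (-0.8148,0.0000)
F = F_att + ΣF_rep = (6.7493,9.0000)
p' = p + 1/10·F = (-4.3251,-2.1000)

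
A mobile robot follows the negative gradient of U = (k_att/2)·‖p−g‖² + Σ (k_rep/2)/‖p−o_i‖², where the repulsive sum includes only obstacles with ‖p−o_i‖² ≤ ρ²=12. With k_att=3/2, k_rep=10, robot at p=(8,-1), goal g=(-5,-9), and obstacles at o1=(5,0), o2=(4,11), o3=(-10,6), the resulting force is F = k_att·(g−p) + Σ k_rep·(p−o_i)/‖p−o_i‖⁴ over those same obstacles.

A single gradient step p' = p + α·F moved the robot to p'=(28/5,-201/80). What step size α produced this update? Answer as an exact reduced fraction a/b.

α = 1/8

F_att = 3/2·(g−p) = 3/2·(-13,-8) = (-19.5000,-12.0000)
o1: d²=10 ≤ ρ²=12; F_rep = 10·(3,-1)/10² = (0.3000,-0.1000)
o2: d²=160 > ρ²=12 → inactive
o3: d²=373 > ρ²=12 → inactive
F = F_att + ΣF_rep = (-19.2000,-12.1000)
Δp = p'−p = (-2.4000,-1.5125); α = Δx/Fx = (-12/5) / (-96/5) = 1/8
check: Δy/Fy = (-121/80) / (-121/10) = 1/8 ✓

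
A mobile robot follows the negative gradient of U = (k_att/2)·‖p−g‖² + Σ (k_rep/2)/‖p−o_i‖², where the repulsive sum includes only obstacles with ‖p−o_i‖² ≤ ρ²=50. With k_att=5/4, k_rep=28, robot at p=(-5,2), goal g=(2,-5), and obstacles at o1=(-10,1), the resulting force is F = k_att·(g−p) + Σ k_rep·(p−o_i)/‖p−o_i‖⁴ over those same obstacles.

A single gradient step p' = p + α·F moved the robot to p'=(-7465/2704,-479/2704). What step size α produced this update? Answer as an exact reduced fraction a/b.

α = 1/4

F_att = 5/4·(g−p) = 5/4·(7,-7) = (8.7500,-8.7500)
o1: d²=26 ≤ ρ²=50; F_rep = 28·(5,1)/26² = (0.2071,0.0414)
F = F_att + ΣF_rep = (8.9571,-8.7086)
Δp = p'−p = (2.2393,-2.1771); α = Δx/Fx = (6055/2704) / (6055/676) = 1/4
check: Δy/Fy = (-5887/2704) / (-5887/676) = 1/4 ✓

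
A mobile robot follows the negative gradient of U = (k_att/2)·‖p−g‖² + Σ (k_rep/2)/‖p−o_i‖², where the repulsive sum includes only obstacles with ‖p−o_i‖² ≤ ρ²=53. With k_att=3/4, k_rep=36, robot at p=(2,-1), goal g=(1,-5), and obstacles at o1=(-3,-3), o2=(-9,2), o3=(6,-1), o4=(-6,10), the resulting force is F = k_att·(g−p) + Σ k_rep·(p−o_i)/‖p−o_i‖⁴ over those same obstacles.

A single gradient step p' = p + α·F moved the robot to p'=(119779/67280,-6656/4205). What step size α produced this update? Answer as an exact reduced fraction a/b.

F_att = 3/4·(g−p) = 3/4·(-1,-4) = (-0.7500,-3.0000)
o1: d²=29 ≤ ρ²=53; F_rep = 36·(5,2)/29² = (0.2140,0.0856)
o2: d²=130 > ρ²=53 → inactive
o3: d²=16 ≤ ρ²=53; F_rep = 36·(-4,0)/16² = (-0.5625,0.0000)
o4: d²=185 > ρ²=53 → inactive
F = F_att + ΣF_rep = (-1.0985,-2.9144)
Δp = p'−p = (-0.2197,-0.5829); α = Δx/Fx = (-14781/67280) / (-14781/13456) = 1/5
check: Δy/Fy = (-2451/4205) / (-2451/841) = 1/5 ✓

α = 1/5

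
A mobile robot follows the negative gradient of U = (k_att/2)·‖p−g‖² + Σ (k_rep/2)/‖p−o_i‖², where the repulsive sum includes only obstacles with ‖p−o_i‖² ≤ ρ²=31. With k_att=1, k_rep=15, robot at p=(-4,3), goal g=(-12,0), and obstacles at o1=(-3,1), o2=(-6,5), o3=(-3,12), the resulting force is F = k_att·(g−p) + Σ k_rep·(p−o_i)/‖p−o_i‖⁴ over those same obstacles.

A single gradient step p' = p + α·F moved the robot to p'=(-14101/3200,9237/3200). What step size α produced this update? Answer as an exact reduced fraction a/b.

α = 1/20

F_att = 1·(g−p) = 1·(-8,-3) = (-8.0000,-3.0000)
o1: d²=5 ≤ ρ²=31; F_rep = 15·(-1,2)/5² = (-0.6000,1.2000)
o2: d²=8 ≤ ρ²=31; F_rep = 15·(2,-2)/8² = (0.4688,-0.4688)
o3: d²=82 > ρ²=31 → inactive
F = F_att + ΣF_rep = (-8.1312,-2.2687)
Δp = p'−p = (-0.4066,-0.1134); α = Δx/Fx = (-1301/3200) / (-1301/160) = 1/20
check: Δy/Fy = (-363/3200) / (-363/160) = 1/20 ✓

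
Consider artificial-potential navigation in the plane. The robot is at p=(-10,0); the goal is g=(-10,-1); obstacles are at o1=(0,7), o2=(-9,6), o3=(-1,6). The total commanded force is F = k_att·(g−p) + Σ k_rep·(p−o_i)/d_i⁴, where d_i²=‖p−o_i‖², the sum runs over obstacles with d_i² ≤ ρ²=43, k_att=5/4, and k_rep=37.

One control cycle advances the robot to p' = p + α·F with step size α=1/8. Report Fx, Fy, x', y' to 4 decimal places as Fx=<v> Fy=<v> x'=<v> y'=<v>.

F_att = 5/4·(g−p) = 5/4·(0,-1) = (0.0000,-1.2500)
o1: d²=149 > ρ²=43 → inactive
o2: d²=37 ≤ ρ²=43; F_rep = 37·(-1,-6)/37² = (-0.0270,-0.1622)
o3: d²=117 > ρ²=43 → inactive
F = F_att + ΣF_rep = (-0.0270,-1.4122)
p' = p + 1/8·F = (-10.0034,-0.1765)

Fx=-0.0270 Fy=-1.4122 x'=-10.0034 y'=-0.1765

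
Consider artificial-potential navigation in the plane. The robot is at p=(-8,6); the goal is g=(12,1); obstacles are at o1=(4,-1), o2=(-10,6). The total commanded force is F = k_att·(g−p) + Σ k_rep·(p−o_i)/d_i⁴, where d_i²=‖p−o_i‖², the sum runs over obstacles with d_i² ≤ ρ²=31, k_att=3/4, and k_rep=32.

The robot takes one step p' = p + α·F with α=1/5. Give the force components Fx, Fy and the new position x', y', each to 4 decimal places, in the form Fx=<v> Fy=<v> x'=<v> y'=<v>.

F_att = 3/4·(g−p) = 3/4·(20,-5) = (15.0000,-3.7500)
o1: d²=193 > ρ²=31 → inactive
o2: d²=4 ≤ ρ²=31; F_rep = 32·(2,0)/4² = (4.0000,0.0000)
F = F_att + ΣF_rep = (19.0000,-3.7500)
p' = p + 1/5·F = (-4.2000,5.2500)

Fx=19.0000 Fy=-3.7500 x'=-4.2000 y'=5.2500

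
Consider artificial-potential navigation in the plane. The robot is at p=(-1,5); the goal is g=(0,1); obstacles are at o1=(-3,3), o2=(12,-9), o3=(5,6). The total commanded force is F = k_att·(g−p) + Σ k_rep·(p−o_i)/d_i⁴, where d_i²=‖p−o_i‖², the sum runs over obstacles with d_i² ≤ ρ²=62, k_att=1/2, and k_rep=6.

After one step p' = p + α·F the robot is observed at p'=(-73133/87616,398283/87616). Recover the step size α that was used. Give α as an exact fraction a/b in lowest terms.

α = 1/4

F_att = 1/2·(g−p) = 1/2·(1,-4) = (0.5000,-2.0000)
o1: d²=8 ≤ ρ²=62; F_rep = 6·(2,2)/8² = (0.1875,0.1875)
o2: d²=365 > ρ²=62 → inactive
o3: d²=37 ≤ ρ²=62; F_rep = 6·(-6,-1)/37² = (-0.0263,-0.0044)
F = F_att + ΣF_rep = (0.6612,-1.8169)
Δp = p'−p = (0.1653,-0.4542); α = Δx/Fx = (14483/87616) / (14483/21904) = 1/4
check: Δy/Fy = (-39797/87616) / (-39797/21904) = 1/4 ✓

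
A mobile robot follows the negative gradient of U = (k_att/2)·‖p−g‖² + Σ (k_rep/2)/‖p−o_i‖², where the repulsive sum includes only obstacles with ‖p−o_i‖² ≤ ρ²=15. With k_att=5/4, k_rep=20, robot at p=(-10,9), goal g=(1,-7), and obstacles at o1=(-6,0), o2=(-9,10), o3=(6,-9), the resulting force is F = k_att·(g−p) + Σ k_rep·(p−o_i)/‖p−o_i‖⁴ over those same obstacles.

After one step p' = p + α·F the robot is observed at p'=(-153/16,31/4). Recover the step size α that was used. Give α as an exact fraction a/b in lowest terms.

F_att = 5/4·(g−p) = 5/4·(11,-16) = (13.7500,-20.0000)
o1: d²=97 > ρ²=15 → inactive
o2: d²=2 ≤ ρ²=15; F_rep = 20·(-1,-1)/2² = (-5.0000,-5.0000)
o3: d²=580 > ρ²=15 → inactive
F = F_att + ΣF_rep = (8.7500,-25.0000)
Δp = p'−p = (0.4375,-1.2500); α = Δx/Fx = (7/16) / (35/4) = 1/20
check: Δy/Fy = (-5/4) / (-25) = 1/20 ✓

α = 1/20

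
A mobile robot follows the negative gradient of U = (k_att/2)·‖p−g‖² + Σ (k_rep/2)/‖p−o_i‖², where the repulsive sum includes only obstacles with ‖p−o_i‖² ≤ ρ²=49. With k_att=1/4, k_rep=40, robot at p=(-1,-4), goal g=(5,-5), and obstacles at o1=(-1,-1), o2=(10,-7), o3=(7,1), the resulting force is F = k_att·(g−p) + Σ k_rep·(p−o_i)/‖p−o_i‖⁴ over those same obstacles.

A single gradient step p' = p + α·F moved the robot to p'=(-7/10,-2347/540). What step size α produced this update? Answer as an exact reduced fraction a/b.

α = 1/5

F_att = 1/4·(g−p) = 1/4·(6,-1) = (1.5000,-0.2500)
o1: d²=9 ≤ ρ²=49; F_rep = 40·(0,-3)/9² = (0.0000,-1.4815)
o2: d²=130 > ρ²=49 → inactive
o3: d²=89 > ρ²=49 → inactive
F = F_att + ΣF_rep = (1.5000,-1.7315)
Δp = p'−p = (0.3000,-0.3463); α = Δx/Fx = (3/10) / (3/2) = 1/5
check: Δy/Fy = (-187/540) / (-187/108) = 1/5 ✓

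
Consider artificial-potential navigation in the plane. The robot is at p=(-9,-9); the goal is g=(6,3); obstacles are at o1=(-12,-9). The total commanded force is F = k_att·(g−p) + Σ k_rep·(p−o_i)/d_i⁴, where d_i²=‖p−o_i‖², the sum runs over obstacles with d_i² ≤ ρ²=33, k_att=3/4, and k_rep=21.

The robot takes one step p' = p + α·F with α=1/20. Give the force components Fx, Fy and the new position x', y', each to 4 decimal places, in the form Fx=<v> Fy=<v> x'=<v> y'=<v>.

Fx=12.0278 Fy=9.0000 x'=-8.3986 y'=-8.5500

F_att = 3/4·(g−p) = 3/4·(15,12) = (11.2500,9.0000)
o1: d²=9 ≤ ρ²=33; F_rep = 21·(3,0)/9² = (0.7778,0.0000)
F = F_att + ΣF_rep = (12.0278,9.0000)
p' = p + 1/20·F = (-8.3986,-8.5500)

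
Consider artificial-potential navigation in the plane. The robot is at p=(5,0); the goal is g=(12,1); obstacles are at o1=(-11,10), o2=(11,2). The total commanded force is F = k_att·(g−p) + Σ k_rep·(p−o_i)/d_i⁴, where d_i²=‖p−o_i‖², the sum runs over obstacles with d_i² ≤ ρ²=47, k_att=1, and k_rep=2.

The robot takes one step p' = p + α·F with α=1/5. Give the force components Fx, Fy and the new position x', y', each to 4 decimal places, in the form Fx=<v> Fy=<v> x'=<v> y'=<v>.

F_att = 1·(g−p) = 1·(7,1) = (7.0000,1.0000)
o1: d²=356 > ρ²=47 → inactive
o2: d²=40 ≤ ρ²=47; F_rep = 2·(-6,-2)/40² = (-0.0075,-0.0025)
F = F_att + ΣF_rep = (6.9925,0.9975)
p' = p + 1/5·F = (6.3985,0.1995)

Fx=6.9925 Fy=0.9975 x'=6.3985 y'=0.1995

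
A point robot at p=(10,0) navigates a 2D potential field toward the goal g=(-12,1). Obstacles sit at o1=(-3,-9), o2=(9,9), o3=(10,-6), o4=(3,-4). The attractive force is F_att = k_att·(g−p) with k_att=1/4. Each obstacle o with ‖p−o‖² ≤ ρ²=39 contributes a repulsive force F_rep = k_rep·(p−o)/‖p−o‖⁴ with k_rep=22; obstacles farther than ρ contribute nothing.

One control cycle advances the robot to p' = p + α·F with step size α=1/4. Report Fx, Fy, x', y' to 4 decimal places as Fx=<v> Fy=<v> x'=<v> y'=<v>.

F_att = 1/4·(g−p) = 1/4·(-22,1) = (-5.5000,0.2500)
o1: d²=250 > ρ²=39 → inactive
o2: d²=82 > ρ²=39 → inactive
o3: d²=36 ≤ ρ²=39; F_rep = 22·(0,6)/36² = (0.0000,0.1019)
o4: d²=65 > ρ²=39 → inactive
F = F_att + ΣF_rep = (-5.5000,0.3519)
p' = p + 1/4·F = (8.6250,0.0880)

Fx=-5.5000 Fy=0.3519 x'=8.6250 y'=0.0880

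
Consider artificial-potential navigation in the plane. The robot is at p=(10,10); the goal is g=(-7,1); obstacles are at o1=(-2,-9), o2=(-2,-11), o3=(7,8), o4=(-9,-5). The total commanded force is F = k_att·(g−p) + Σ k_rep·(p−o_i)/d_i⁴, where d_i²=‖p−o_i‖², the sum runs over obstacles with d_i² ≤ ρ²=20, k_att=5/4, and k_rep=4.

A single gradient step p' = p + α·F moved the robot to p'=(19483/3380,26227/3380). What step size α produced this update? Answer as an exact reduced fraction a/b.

F_att = 5/4·(g−p) = 5/4·(-17,-9) = (-21.2500,-11.2500)
o1: d²=505 > ρ²=20 → inactive
o2: d²=585 > ρ²=20 → inactive
o3: d²=13 ≤ ρ²=20; F_rep = 4·(3,2)/13² = (0.0710,0.0473)
o4: d²=586 > ρ²=20 → inactive
F = F_att + ΣF_rep = (-21.1790,-11.2027)
Δp = p'−p = (-4.2358,-2.2405); α = Δx/Fx = (-14317/3380) / (-14317/676) = 1/5
check: Δy/Fy = (-7573/3380) / (-7573/676) = 1/5 ✓

α = 1/5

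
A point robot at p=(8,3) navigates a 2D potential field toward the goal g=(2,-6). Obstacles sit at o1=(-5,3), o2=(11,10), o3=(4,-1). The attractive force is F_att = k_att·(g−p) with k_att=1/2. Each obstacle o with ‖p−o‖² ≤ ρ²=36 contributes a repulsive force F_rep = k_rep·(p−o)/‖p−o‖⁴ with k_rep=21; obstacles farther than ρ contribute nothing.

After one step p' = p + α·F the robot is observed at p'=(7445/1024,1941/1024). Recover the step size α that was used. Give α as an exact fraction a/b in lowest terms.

α = 1/4

F_att = 1/2·(g−p) = 1/2·(-6,-9) = (-3.0000,-4.5000)
o1: d²=169 > ρ²=36 → inactive
o2: d²=58 > ρ²=36 → inactive
o3: d²=32 ≤ ρ²=36; F_rep = 21·(4,4)/32² = (0.0820,0.0820)
F = F_att + ΣF_rep = (-2.9180,-4.4180)
Δp = p'−p = (-0.7295,-1.1045); α = Δx/Fx = (-747/1024) / (-747/256) = 1/4
check: Δy/Fy = (-1131/1024) / (-1131/256) = 1/4 ✓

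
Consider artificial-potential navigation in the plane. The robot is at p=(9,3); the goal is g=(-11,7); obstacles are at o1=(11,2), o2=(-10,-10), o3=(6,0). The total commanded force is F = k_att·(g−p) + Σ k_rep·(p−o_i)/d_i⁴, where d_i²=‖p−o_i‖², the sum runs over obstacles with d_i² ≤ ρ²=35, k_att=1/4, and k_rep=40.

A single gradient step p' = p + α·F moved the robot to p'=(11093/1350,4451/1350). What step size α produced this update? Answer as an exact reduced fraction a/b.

F_att = 1/4·(g−p) = 1/4·(-20,4) = (-5.0000,1.0000)
o1: d²=5 ≤ ρ²=35; F_rep = 40·(-2,1)/5² = (-3.2000,1.6000)
o2: d²=530 > ρ²=35 → inactive
o3: d²=18 ≤ ρ²=35; F_rep = 40·(3,3)/18² = (0.3704,0.3704)
F = F_att + ΣF_rep = (-7.8296,2.9704)
Δp = p'−p = (-0.7830,0.2970); α = Δx/Fx = (-1057/1350) / (-1057/135) = 1/10
check: Δy/Fy = (401/1350) / (401/135) = 1/10 ✓

α = 1/10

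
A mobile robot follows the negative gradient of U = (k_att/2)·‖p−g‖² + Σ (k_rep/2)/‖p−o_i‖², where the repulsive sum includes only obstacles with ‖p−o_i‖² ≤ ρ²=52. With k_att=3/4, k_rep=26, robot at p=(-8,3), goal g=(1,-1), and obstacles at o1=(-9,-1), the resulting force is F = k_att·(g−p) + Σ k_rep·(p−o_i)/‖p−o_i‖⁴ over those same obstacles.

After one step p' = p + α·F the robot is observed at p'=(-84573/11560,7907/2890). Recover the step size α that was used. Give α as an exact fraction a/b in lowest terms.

α = 1/10

F_att = 3/4·(g−p) = 3/4·(9,-4) = (6.7500,-3.0000)
o1: d²=17 ≤ ρ²=52; F_rep = 26·(1,4)/17² = (0.0900,0.3599)
F = F_att + ΣF_rep = (6.8400,-2.6401)
Δp = p'−p = (0.6840,-0.2640); α = Δx/Fx = (7907/11560) / (7907/1156) = 1/10
check: Δy/Fy = (-763/2890) / (-763/289) = 1/10 ✓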